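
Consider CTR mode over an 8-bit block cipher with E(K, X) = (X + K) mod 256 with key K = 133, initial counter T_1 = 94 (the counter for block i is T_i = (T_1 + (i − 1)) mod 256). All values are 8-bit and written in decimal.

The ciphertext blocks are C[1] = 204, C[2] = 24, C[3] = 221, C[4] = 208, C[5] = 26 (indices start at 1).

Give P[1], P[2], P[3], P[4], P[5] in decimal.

CTR decryption: S_i = E(K, T_i) where T_i is the counter for block i; P_i = C_i ⊕ S_i.
P[1]: T = 94, S = E(K, T) = 227; 204 ⊕ 227 = 47.
P[2]: T = 95, S = E(K, T) = 228; 24 ⊕ 228 = 252.
P[3]: T = 96, S = E(K, T) = 229; 221 ⊕ 229 = 56.
P[4]: T = 97, S = E(K, T) = 230; 208 ⊕ 230 = 54.
P[5]: T = 98, S = E(K, T) = 231; 26 ⊕ 231 = 253.

P[1] = 47, P[2] = 252, P[3] = 56, P[4] = 54, P[5] = 253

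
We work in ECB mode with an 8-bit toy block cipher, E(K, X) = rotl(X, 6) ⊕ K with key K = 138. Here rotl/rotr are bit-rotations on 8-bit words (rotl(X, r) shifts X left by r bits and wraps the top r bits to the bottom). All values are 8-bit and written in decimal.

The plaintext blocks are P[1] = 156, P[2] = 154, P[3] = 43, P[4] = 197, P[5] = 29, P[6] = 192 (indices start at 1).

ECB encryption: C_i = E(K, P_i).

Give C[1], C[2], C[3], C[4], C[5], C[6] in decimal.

C[1] = 173, C[2] = 44, C[3] = 64, C[4] = 251, C[5] = 205, C[6] = 186

C[1]: E(K, 156) = 173.
C[2]: E(K, 154) = 44.
C[3]: E(K, 43) = 64.
C[4]: E(K, 197) = 251.
C[5]: E(K, 29) = 205.
C[6]: E(K, 192) = 186.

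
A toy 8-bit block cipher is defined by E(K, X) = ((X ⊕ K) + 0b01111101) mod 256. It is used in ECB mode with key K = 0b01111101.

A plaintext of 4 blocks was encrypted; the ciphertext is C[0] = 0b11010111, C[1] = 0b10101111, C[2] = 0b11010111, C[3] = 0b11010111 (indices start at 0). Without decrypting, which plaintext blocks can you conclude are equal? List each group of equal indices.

ECB encrypts each block independently with the same key, so equal ciphertext blocks imply equal plaintext blocks.
C[0] = C[2] = C[3] = 0b11010111, so P[0] = P[2] = P[3].

P[0] = P[2] = P[3]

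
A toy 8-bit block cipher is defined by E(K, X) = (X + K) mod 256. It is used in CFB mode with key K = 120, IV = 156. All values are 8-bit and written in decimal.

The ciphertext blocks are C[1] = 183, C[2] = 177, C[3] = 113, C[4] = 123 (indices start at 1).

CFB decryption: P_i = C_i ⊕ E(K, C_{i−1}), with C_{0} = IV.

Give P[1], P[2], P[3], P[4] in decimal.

P[1]: E(K, 156) = 20; 183 ⊕ 20 = 163.
P[2]: E(K, 183) = 47; 177 ⊕ 47 = 158.
P[3]: E(K, 177) = 41; 113 ⊕ 41 = 88.
P[4]: E(K, 113) = 233; 123 ⊕ 233 = 146.

P[1] = 163, P[2] = 158, P[3] = 88, P[4] = 146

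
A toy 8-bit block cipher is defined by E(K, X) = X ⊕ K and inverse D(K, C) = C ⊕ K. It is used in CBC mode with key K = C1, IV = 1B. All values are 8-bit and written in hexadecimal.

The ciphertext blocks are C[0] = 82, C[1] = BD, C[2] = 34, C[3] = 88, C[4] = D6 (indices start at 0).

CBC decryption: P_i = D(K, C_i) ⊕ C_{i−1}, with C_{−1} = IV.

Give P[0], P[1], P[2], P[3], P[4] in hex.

P[0] = 58, P[1] = FE, P[2] = 48, P[3] = 7D, P[4] = 9F

P[0]: D(K, 82) = 43; 43 ⊕ 1B = 58.
P[1]: D(K, BD) = 7C; 7C ⊕ 82 = FE.
P[2]: D(K, 34) = F5; F5 ⊕ BD = 48.
P[3]: D(K, 88) = 49; 49 ⊕ 34 = 7D.
P[4]: D(K, D6) = 17; 17 ⊕ 88 = 9F.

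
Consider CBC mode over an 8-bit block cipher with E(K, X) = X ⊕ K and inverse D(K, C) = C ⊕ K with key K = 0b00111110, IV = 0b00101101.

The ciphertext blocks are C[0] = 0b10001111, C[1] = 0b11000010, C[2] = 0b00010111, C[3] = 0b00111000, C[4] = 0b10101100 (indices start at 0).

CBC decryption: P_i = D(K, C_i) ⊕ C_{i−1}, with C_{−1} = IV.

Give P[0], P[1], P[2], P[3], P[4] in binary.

P[0]: D(K, 0b10001111) = 0b10110001; 0b10110001 ⊕ 0b00101101 = 0b10011100.
P[1]: D(K, 0b11000010) = 0b11111100; 0b11111100 ⊕ 0b10001111 = 0b01110011.
P[2]: D(K, 0b00010111) = 0b00101001; 0b00101001 ⊕ 0b11000010 = 0b11101011.
P[3]: D(K, 0b00111000) = 0b00000110; 0b00000110 ⊕ 0b00010111 = 0b00010001.
P[4]: D(K, 0b10101100) = 0b10010010; 0b10010010 ⊕ 0b00111000 = 0b10101010.

P[0] = 0b10011100, P[1] = 0b01110011, P[2] = 0b11101011, P[3] = 0b00010001, P[4] = 0b10101010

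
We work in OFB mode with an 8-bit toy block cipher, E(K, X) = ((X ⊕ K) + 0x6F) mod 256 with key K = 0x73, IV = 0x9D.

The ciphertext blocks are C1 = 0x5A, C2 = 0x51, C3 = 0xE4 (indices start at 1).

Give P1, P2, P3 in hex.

P1 = 0x07, P2 = 0xCC, P3 = 0xB9

OFB decryption: S_i = E(K, S_{i−1}) with S_{0} = IV; P_i = C_i ⊕ S_i.
P1: S = E(K, 0x9D) = 0x5D; 0x5A ⊕ 0x5D = 0x07.
P2: S = E(K, 0x5D) = 0x9D; 0x51 ⊕ 0x9D = 0xCC.
P3: S = E(K, 0x9D) = 0x5D; 0xE4 ⊕ 0x5D = 0xB9.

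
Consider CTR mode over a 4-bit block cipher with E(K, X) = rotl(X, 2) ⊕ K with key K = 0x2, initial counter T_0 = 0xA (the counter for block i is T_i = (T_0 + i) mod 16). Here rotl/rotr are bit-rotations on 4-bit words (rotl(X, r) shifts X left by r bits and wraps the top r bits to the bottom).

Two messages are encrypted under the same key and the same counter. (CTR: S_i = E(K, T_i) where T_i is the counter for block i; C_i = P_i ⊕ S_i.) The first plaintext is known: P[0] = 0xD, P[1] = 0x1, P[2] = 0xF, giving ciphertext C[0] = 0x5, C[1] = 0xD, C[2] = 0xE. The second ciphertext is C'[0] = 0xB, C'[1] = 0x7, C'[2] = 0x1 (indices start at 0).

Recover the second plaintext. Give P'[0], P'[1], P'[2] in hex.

In CTR with a reused counter, both messages share the same keystream S_i, so C_i ⊕ C'_i = P_i ⊕ P'_i and thus P'_i = P_i ⊕ C_i ⊕ C'_i.
P'[0]: 0xD ⊕ 0x5 ⊕ 0xB = 0x3.
P'[1]: 0x1 ⊕ 0xD ⊕ 0x7 = 0xB.
P'[2]: 0xF ⊕ 0xE ⊕ 0x1 = 0x0.

P'[0] = 0x3, P'[1] = 0xB, P'[2] = 0x0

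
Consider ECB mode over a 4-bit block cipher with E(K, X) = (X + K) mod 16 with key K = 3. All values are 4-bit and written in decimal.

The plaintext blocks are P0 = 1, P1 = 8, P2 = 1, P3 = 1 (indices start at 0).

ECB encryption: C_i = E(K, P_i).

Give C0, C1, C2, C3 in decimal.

C0: E(K, 1) = 4.
C1: E(K, 8) = 11.
C2: E(K, 1) = 4.
C3: E(K, 1) = 4.

C0 = 4, C1 = 11, C2 = 4, C3 = 4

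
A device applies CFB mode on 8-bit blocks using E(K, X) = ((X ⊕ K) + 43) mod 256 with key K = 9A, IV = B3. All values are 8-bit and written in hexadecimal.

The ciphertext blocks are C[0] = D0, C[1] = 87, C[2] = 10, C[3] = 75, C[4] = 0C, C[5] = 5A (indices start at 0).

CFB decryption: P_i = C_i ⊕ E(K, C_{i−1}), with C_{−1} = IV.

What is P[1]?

P[1] = 0A

P[1]: E(K, D0) = 8D; 87 ⊕ 8D = 0A.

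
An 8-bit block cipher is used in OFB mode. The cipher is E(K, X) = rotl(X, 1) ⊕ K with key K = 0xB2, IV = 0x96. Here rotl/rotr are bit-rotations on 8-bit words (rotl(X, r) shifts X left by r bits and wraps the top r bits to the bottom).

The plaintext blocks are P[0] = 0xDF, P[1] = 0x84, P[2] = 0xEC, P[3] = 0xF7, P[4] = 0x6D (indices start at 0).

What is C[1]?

C[1] = 0x09

OFB encryption: S_i = E(K, S_{i−1}) with S_{−1} = IV; C_i = P_i ⊕ S_i.
C[0]: S = E(K, 0x96) = 0x9F; 0xDF ⊕ 0x9F = 0x40.
C[1]: S = E(K, 0x9F) = 0x8D; 0x84 ⊕ 0x8D = 0x09.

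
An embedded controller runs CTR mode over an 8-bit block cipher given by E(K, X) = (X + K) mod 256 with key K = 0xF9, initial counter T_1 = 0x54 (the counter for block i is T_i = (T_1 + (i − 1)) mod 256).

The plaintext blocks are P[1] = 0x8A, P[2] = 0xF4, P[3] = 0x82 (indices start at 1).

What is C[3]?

C[3] = 0xCD

CTR encryption: S_i = E(K, T_i) where T_i is the counter for block i; C_i = P_i ⊕ S_i.
C[1]: T = 0x54, S = E(K, T) = 0x4D; 0x8A ⊕ 0x4D = 0xC7.
C[2]: T = 0x55, S = E(K, T) = 0x4E; 0xF4 ⊕ 0x4E = 0xBA.
C[3]: T = 0x56, S = E(K, T) = 0x4F; 0x82 ⊕ 0x4F = 0xCD.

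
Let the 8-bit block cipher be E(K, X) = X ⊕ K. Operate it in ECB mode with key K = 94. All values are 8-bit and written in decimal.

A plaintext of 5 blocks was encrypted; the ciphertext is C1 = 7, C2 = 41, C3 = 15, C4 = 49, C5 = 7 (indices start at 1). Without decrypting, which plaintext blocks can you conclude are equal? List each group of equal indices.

ECB encrypts each block independently with the same key, so equal ciphertext blocks imply equal plaintext blocks.
C1 = C5 = 7, so P1 = P5.

P1 = P5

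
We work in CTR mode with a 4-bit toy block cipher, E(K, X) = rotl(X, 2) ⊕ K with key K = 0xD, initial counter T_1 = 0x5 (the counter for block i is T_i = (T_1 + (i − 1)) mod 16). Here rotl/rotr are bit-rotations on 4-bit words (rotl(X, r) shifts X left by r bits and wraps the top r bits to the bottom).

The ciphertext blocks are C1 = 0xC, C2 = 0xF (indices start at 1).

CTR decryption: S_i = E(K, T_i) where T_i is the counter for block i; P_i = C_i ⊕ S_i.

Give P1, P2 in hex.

P1: T = 0x5, S = E(K, T) = 0x8; 0xC ⊕ 0x8 = 0x4.
P2: T = 0x6, S = E(K, T) = 0x4; 0xF ⊕ 0x4 = 0xB.

P1 = 0x4, P2 = 0xB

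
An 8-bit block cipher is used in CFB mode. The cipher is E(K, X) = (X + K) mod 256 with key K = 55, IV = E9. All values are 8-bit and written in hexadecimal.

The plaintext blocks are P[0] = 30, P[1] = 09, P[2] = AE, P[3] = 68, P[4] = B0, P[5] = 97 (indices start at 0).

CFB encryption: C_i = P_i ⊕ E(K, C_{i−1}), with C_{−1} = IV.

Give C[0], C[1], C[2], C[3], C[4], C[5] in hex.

C[0] = 0E, C[1] = 6A, C[2] = 11, C[3] = 0E, C[4] = D3, C[5] = BF

C[0]: E(K, E9) = 3E; 30 ⊕ 3E = 0E.
C[1]: E(K, 0E) = 63; 09 ⊕ 63 = 6A.
C[2]: E(K, 6A) = BF; AE ⊕ BF = 11.
C[3]: E(K, 11) = 66; 68 ⊕ 66 = 0E.
C[4]: E(K, 0E) = 63; B0 ⊕ 63 = D3.
C[5]: E(K, D3) = 28; 97 ⊕ 28 = BF.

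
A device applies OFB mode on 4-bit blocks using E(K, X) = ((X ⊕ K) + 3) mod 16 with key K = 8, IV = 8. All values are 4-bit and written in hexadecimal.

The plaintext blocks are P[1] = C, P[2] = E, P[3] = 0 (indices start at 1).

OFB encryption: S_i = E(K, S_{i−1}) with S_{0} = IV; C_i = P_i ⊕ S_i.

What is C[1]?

C[1]: S = E(K, 8) = 3; C ⊕ 3 = F.

C[1] = F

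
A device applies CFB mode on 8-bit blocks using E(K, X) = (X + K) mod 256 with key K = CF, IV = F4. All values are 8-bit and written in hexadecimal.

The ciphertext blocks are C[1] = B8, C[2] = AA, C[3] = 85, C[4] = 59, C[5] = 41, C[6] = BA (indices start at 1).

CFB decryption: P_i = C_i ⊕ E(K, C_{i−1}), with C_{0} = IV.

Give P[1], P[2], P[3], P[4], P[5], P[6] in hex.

P[1] = 7B, P[2] = 2D, P[3] = FC, P[4] = 0D, P[5] = 69, P[6] = AA

P[1]: E(K, F4) = C3; B8 ⊕ C3 = 7B.
P[2]: E(K, B8) = 87; AA ⊕ 87 = 2D.
P[3]: E(K, AA) = 79; 85 ⊕ 79 = FC.
P[4]: E(K, 85) = 54; 59 ⊕ 54 = 0D.
P[5]: E(K, 59) = 28; 41 ⊕ 28 = 69.
P[6]: E(K, 41) = 10; BA ⊕ 10 = AA.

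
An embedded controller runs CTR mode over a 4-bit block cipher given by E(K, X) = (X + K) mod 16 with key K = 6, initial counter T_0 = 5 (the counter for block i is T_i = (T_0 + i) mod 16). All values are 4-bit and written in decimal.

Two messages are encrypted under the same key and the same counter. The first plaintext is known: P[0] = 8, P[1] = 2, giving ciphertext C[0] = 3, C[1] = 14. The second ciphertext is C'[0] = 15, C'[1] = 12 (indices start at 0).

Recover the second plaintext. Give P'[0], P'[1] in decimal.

P'[0] = 4, P'[1] = 0

In CTR with a reused counter, both messages share the same keystream S_i, so C_i ⊕ C'_i = P_i ⊕ P'_i and thus P'_i = P_i ⊕ C_i ⊕ C'_i.
P'[0]: 8 ⊕ 3 ⊕ 15 = 4.
P'[1]: 2 ⊕ 14 ⊕ 12 = 0.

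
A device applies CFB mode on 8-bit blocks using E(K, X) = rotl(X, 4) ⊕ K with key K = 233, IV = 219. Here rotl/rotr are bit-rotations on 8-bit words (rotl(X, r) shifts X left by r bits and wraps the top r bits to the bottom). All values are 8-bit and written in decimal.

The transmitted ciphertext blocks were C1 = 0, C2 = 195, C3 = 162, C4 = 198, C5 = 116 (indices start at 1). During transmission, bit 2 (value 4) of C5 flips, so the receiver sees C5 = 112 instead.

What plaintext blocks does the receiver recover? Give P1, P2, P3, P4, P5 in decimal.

CFB decryption: P_i = C_i ⊕ E(K, C_{i−1}), with C_{0} = IV.
Only C5 changed, to 112. In CFB, a change in C_i flips the same bit in P_i and garbles P_{i+1}. Decrypting the received ciphertext:
P1: E(K, 219) = 84; 0 ⊕ 84 = 84.
P2: E(K, 0) = 233; 195 ⊕ 233 = 42.
P3: E(K, 195) = 213; 162 ⊕ 213 = 119.
P4: E(K, 162) = 195; 198 ⊕ 195 = 5.
P5: E(K, 198) = 133; 112 ⊕ 133 = 245.
Blocks that differ from the original plaintext: P5.

P1 = 84, P2 = 42, P3 = 119, P4 = 5, P5 = 245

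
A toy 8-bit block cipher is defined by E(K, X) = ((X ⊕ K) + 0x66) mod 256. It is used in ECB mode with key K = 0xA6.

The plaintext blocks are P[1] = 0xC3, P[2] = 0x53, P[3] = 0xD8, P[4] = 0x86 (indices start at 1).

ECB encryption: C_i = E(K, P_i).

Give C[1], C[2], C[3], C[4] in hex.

C[1]: E(K, 0xC3) = 0xCB.
C[2]: E(K, 0x53) = 0x5B.
C[3]: E(K, 0xD8) = 0xE4.
C[4]: E(K, 0x86) = 0x86.

C[1] = 0xCB, C[2] = 0x5B, C[3] = 0xE4, C[4] = 0x86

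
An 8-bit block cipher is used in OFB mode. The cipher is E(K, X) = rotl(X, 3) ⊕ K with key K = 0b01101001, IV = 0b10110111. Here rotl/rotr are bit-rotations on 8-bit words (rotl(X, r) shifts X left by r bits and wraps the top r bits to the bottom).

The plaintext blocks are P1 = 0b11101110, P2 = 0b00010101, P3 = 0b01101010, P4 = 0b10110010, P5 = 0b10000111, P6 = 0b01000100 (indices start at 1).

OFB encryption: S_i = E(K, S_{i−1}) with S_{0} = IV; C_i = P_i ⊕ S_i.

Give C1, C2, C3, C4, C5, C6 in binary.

C1: S = E(K, 0b10110111) = 0b11010100; 0b11101110 ⊕ 0b11010100 = 0b00111010.
C2: S = E(K, 0b11010100) = 0b11001111; 0b00010101 ⊕ 0b11001111 = 0b11011010.
C3: S = E(K, 0b11001111) = 0b00010111; 0b01101010 ⊕ 0b00010111 = 0b01111101.
C4: S = E(K, 0b00010111) = 0b11010001; 0b10110010 ⊕ 0b11010001 = 0b01100011.
C5: S = E(K, 0b11010001) = 0b11100111; 0b10000111 ⊕ 0b11100111 = 0b01100000.
C6: S = E(K, 0b11100111) = 0b01010110; 0b01000100 ⊕ 0b01010110 = 0b00010010.

C1 = 0b00111010, C2 = 0b11011010, C3 = 0b01111101, C4 = 0b01100011, C5 = 0b01100000, C6 = 0b00010010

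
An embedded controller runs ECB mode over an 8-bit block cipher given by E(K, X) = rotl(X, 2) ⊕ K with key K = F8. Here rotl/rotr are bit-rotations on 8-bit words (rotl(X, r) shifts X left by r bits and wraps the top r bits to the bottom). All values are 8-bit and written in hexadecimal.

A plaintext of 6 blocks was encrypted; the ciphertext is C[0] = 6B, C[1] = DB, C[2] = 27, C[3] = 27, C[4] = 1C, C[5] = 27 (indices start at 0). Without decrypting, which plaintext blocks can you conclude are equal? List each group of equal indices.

P[2] = P[3] = P[5]

ECB encrypts each block independently with the same key, so equal ciphertext blocks imply equal plaintext blocks.
C[2] = C[3] = C[5] = 27, so P[2] = P[3] = P[5].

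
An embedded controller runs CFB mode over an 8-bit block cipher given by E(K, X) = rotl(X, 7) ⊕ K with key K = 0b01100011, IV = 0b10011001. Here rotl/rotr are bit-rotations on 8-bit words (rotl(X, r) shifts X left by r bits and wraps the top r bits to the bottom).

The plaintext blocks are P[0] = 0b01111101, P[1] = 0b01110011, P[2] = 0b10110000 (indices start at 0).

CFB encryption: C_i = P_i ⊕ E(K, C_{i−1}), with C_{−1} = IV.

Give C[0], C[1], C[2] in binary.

C[0] = 0b11010010, C[1] = 0b01111001, C[2] = 0b01101111

C[0]: E(K, 0b10011001) = 0b10101111; 0b01111101 ⊕ 0b10101111 = 0b11010010.
C[1]: E(K, 0b11010010) = 0b00001010; 0b01110011 ⊕ 0b00001010 = 0b01111001.
C[2]: E(K, 0b01111001) = 0b11011111; 0b10110000 ⊕ 0b11011111 = 0b01101111.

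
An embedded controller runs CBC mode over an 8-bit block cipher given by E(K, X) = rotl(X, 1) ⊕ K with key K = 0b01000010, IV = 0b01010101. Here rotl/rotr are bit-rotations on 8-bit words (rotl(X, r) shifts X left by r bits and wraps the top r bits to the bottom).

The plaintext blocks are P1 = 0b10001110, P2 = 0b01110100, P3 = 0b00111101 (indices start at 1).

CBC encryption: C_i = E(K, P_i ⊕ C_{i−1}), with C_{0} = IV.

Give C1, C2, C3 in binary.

C1 = 0b11110101, C2 = 0b01000001, C3 = 0b10111010

C1: P1 ⊕ 0b01010101 = 0b11011011; E(K, 0b11011011) = 0b11110101.
C2: P2 ⊕ 0b11110101 = 0b10000001; E(K, 0b10000001) = 0b01000001.
C3: P3 ⊕ 0b01000001 = 0b01111100; E(K, 0b01111100) = 0b10111010.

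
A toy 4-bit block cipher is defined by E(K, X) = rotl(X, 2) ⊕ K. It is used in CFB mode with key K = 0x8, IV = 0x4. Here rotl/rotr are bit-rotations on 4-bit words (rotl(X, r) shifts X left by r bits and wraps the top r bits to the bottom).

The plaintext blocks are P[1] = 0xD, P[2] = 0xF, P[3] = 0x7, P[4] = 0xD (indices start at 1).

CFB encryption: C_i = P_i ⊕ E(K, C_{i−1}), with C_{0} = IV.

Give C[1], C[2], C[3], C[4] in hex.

C[1] = 0x4, C[2] = 0x6, C[3] = 0x6, C[4] = 0xC

C[1]: E(K, 0x4) = 0x9; 0xD ⊕ 0x9 = 0x4.
C[2]: E(K, 0x4) = 0x9; 0xF ⊕ 0x9 = 0x6.
C[3]: E(K, 0x6) = 0x1; 0x7 ⊕ 0x1 = 0x6.
C[4]: E(K, 0x6) = 0x1; 0xD ⊕ 0x1 = 0xC.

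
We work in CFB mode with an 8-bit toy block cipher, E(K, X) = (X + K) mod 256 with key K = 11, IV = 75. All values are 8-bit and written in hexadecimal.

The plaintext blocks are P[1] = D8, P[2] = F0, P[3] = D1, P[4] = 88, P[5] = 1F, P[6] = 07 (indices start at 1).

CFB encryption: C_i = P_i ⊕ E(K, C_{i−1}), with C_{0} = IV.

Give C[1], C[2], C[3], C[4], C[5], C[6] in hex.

C[1]: E(K, 75) = 86; D8 ⊕ 86 = 5E.
C[2]: E(K, 5E) = 6F; F0 ⊕ 6F = 9F.
C[3]: E(K, 9F) = B0; D1 ⊕ B0 = 61.
C[4]: E(K, 61) = 72; 88 ⊕ 72 = FA.
C[5]: E(K, FA) = 0B; 1F ⊕ 0B = 14.
C[6]: E(K, 14) = 25; 07 ⊕ 25 = 22.

C[1] = 5E, C[2] = 9F, C[3] = 61, C[4] = FA, C[5] = 14, C[6] = 22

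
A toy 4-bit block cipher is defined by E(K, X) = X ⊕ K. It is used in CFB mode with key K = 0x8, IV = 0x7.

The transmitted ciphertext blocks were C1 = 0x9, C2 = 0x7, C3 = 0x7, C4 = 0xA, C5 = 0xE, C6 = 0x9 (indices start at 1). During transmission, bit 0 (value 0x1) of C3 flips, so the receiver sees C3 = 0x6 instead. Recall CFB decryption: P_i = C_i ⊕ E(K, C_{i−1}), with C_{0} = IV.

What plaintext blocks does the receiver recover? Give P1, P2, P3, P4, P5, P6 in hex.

P1 = 0x6, P2 = 0x6, P3 = 0x9, P4 = 0x4, P5 = 0xC, P6 = 0xF

Only C3 changed, to 0x6. In CFB, a change in C_i flips the same bit in P_i and garbles P_{i+1}. Decrypting the received ciphertext:
P1: E(K, 0x7) = 0xF; 0x9 ⊕ 0xF = 0x6.
P2: E(K, 0x9) = 0x1; 0x7 ⊕ 0x1 = 0x6.
P3: E(K, 0x7) = 0xF; 0x6 ⊕ 0xF = 0x9.
P4: E(K, 0x6) = 0xE; 0xA ⊕ 0xE = 0x4.
P5: E(K, 0xA) = 0x2; 0xE ⊕ 0x2 = 0xC.
P6: E(K, 0xE) = 0x6; 0x9 ⊕ 0x6 = 0xF.
Blocks that differ from the original plaintext: P3, P4.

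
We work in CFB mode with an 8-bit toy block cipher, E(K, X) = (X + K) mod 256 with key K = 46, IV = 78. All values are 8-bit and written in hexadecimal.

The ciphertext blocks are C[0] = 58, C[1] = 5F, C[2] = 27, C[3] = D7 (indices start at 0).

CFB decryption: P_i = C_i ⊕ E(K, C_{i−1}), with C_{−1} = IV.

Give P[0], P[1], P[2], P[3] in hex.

P[0] = E6, P[1] = C1, P[2] = 82, P[3] = BA

P[0]: E(K, 78) = BE; 58 ⊕ BE = E6.
P[1]: E(K, 58) = 9E; 5F ⊕ 9E = C1.
P[2]: E(K, 5F) = A5; 27 ⊕ A5 = 82.
P[3]: E(K, 27) = 6D; D7 ⊕ 6D = BA.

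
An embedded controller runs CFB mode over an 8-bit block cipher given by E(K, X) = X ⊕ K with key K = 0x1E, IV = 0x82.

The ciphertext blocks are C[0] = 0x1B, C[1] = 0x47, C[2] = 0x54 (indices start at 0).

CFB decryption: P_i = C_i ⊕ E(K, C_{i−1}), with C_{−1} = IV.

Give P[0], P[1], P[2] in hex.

P[0] = 0x87, P[1] = 0x42, P[2] = 0x0D

P[0]: E(K, 0x82) = 0x9C; 0x1B ⊕ 0x9C = 0x87.
P[1]: E(K, 0x1B) = 0x05; 0x47 ⊕ 0x05 = 0x42.
P[2]: E(K, 0x47) = 0x59; 0x54 ⊕ 0x59 = 0x0D.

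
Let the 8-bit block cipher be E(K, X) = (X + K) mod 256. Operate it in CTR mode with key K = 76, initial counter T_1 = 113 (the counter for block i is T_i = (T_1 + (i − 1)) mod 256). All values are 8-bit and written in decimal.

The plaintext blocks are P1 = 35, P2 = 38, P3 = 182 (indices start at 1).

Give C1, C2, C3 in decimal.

C1 = 158, C2 = 152, C3 = 9

CTR encryption: S_i = E(K, T_i) where T_i is the counter for block i; C_i = P_i ⊕ S_i.
C1: T = 113, S = E(K, T) = 189; 35 ⊕ 189 = 158.
C2: T = 114, S = E(K, T) = 190; 38 ⊕ 190 = 152.
C3: T = 115, S = E(K, T) = 191; 182 ⊕ 191 = 9.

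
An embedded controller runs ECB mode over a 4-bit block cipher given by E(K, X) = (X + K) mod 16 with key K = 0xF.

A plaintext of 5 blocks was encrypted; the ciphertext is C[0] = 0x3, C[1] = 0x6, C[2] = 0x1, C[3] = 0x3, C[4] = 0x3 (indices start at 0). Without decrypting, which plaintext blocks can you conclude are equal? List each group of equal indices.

P[0] = P[3] = P[4]

ECB encrypts each block independently with the same key, so equal ciphertext blocks imply equal plaintext blocks.
C[0] = C[3] = C[4] = 0x3, so P[0] = P[3] = P[4].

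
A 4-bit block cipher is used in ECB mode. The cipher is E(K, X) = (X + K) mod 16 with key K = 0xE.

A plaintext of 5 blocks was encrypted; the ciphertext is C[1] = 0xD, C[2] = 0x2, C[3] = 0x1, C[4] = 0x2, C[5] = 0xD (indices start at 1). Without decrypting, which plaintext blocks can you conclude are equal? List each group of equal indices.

ECB encrypts each block independently with the same key, so equal ciphertext blocks imply equal plaintext blocks.
C[1] = C[5] = 0xD, so P[1] = P[5].
C[2] = C[4] = 0x2, so P[2] = P[4].

P[1] = P[5]; P[2] = P[4]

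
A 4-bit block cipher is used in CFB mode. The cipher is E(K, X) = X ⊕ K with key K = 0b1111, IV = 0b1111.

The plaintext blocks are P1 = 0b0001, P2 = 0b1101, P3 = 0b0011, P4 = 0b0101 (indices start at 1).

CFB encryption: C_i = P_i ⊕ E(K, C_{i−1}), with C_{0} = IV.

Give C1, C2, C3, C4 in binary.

C1 = 0b0001, C2 = 0b0011, C3 = 0b1111, C4 = 0b0101

C1: E(K, 0b1111) = 0b0000; 0b0001 ⊕ 0b0000 = 0b0001.
C2: E(K, 0b0001) = 0b1110; 0b1101 ⊕ 0b1110 = 0b0011.
C3: E(K, 0b0011) = 0b1100; 0b0011 ⊕ 0b1100 = 0b1111.
C4: E(K, 0b1111) = 0b0000; 0b0101 ⊕ 0b0000 = 0b0101.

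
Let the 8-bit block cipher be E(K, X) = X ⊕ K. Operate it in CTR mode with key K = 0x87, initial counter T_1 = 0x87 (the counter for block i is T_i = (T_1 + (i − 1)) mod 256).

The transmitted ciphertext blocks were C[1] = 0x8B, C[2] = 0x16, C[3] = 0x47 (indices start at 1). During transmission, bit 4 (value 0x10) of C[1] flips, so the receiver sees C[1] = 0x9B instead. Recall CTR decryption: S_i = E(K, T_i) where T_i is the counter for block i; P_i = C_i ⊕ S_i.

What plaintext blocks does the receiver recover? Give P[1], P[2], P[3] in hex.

P[1] = 0x9B, P[2] = 0x19, P[3] = 0x49

Only C[1] changed, to 0x9B. In CTR, a change in C_i flips the same bit in P_i only; the keystream is unaffected. Decrypting the received ciphertext:
P[1]: T = 0x87, S = E(K, T) = 0x00; 0x9B ⊕ 0x00 = 0x9B.
P[2]: T = 0x88, S = E(K, T) = 0x0F; 0x16 ⊕ 0x0F = 0x19.
P[3]: T = 0x89, S = E(K, T) = 0x0E; 0x47 ⊕ 0x0E = 0x49.
Blocks that differ from the original plaintext: P[1].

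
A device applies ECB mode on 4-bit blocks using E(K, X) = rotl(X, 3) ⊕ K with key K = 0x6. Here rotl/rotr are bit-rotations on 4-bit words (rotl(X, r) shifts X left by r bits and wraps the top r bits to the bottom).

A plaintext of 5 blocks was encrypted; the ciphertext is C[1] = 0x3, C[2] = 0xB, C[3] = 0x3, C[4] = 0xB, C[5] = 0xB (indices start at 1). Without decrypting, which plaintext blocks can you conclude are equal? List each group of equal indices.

ECB encrypts each block independently with the same key, so equal ciphertext blocks imply equal plaintext blocks.
C[1] = C[3] = 0x3, so P[1] = P[3].
C[2] = C[4] = C[5] = 0xB, so P[2] = P[4] = P[5].

P[1] = P[3]; P[2] = P[4] = P[5]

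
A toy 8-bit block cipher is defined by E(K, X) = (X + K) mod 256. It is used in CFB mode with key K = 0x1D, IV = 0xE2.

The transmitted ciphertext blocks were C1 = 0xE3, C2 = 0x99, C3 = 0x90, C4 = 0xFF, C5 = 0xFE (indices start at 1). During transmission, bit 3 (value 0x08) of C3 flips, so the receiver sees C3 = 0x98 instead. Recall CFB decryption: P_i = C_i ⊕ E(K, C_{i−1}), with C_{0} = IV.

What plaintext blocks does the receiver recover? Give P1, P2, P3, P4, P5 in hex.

Only C3 changed, to 0x98. In CFB, a change in C_i flips the same bit in P_i and garbles P_{i+1}. Decrypting the received ciphertext:
P1: E(K, 0xE2) = 0xFF; 0xE3 ⊕ 0xFF = 0x1C.
P2: E(K, 0xE3) = 0x00; 0x99 ⊕ 0x00 = 0x99.
P3: E(K, 0x99) = 0xB6; 0x98 ⊕ 0xB6 = 0x2E.
P4: E(K, 0x98) = 0xB5; 0xFF ⊕ 0xB5 = 0x4A.
P5: E(K, 0xFF) = 0x1C; 0xFE ⊕ 0x1C = 0xE2.
Blocks that differ from the original plaintext: P3, P4.

P1 = 0x1C, P2 = 0x99, P3 = 0x2E, P4 = 0x4A, P5 = 0xE2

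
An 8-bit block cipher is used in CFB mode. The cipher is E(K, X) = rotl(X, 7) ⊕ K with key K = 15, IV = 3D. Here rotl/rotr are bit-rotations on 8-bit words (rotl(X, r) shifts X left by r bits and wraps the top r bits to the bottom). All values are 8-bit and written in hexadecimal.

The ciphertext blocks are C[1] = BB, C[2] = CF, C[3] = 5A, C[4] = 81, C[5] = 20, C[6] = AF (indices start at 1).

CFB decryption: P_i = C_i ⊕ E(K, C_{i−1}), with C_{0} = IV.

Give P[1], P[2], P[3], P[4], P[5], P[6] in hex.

P[1] = 30, P[2] = 07, P[3] = A8, P[4] = B9, P[5] = F5, P[6] = AA

P[1]: E(K, 3D) = 8B; BB ⊕ 8B = 30.
P[2]: E(K, BB) = C8; CF ⊕ C8 = 07.
P[3]: E(K, CF) = F2; 5A ⊕ F2 = A8.
P[4]: E(K, 5A) = 38; 81 ⊕ 38 = B9.
P[5]: E(K, 81) = D5; 20 ⊕ D5 = F5.
P[6]: E(K, 20) = 05; AF ⊕ 05 = AA.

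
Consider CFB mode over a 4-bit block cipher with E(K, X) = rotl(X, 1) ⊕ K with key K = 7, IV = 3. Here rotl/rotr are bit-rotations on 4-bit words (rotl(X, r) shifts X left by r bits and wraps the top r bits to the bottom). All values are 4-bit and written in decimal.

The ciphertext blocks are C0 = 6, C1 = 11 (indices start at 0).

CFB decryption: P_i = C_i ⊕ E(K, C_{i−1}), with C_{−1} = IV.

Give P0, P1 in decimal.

P0: E(K, 3) = 1; 6 ⊕ 1 = 7.
P1: E(K, 6) = 11; 11 ⊕ 11 = 0.

P0 = 7, P1 = 0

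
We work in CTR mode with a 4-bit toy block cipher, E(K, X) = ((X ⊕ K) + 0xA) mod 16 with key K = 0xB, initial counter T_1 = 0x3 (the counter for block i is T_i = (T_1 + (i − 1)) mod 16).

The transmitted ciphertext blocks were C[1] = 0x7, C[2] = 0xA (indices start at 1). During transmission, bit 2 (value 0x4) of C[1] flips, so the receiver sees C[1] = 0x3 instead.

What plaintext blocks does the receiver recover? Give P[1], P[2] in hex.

P[1] = 0x1, P[2] = 0x3

CTR decryption: S_i = E(K, T_i) where T_i is the counter for block i; P_i = C_i ⊕ S_i.
Only C[1] changed, to 0x3. In CTR, a change in C_i flips the same bit in P_i only; the keystream is unaffected. Decrypting the received ciphertext:
P[1]: T = 0x3, S = E(K, T) = 0x2; 0x3 ⊕ 0x2 = 0x1.
P[2]: T = 0x4, S = E(K, T) = 0x9; 0xA ⊕ 0x9 = 0x3.
Blocks that differ from the original plaintext: P[1].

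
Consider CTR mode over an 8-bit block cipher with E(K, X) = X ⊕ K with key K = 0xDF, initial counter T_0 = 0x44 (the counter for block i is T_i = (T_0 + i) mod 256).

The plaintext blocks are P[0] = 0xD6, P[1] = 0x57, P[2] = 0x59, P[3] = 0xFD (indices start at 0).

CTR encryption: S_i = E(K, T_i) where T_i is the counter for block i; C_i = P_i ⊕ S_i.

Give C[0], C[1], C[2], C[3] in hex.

C[0]: T = 0x44, S = E(K, T) = 0x9B; 0xD6 ⊕ 0x9B = 0x4D.
C[1]: T = 0x45, S = E(K, T) = 0x9A; 0x57 ⊕ 0x9A = 0xCD.
C[2]: T = 0x46, S = E(K, T) = 0x99; 0x59 ⊕ 0x99 = 0xC0.
C[3]: T = 0x47, S = E(K, T) = 0x98; 0xFD ⊕ 0x98 = 0x65.

C[0] = 0x4D, C[1] = 0xCD, C[2] = 0xC0, C[3] = 0x65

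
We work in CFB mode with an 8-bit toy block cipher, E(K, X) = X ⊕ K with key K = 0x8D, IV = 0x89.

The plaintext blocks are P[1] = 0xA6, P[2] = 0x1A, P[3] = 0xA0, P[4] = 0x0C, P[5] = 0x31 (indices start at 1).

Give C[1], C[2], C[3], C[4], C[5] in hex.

C[1] = 0xA2, C[2] = 0x35, C[3] = 0x18, C[4] = 0x99, C[5] = 0x25

CFB encryption: C_i = P_i ⊕ E(K, C_{i−1}), with C_{0} = IV.
C[1]: E(K, 0x89) = 0x04; 0xA6 ⊕ 0x04 = 0xA2.
C[2]: E(K, 0xA2) = 0x2F; 0x1A ⊕ 0x2F = 0x35.
C[3]: E(K, 0x35) = 0xB8; 0xA0 ⊕ 0xB8 = 0x18.
C[4]: E(K, 0x18) = 0x95; 0x0C ⊕ 0x95 = 0x99.
C[5]: E(K, 0x99) = 0x14; 0x31 ⊕ 0x14 = 0x25.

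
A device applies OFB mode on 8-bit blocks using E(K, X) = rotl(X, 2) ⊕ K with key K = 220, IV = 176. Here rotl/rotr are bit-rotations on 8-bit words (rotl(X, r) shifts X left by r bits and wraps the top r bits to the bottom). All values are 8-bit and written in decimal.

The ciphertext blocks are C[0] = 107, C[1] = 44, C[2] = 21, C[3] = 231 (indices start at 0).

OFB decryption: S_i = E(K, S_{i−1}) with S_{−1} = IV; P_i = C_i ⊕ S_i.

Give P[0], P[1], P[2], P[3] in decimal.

P[0]: S = E(K, 176) = 30; 107 ⊕ 30 = 117.
P[1]: S = E(K, 30) = 164; 44 ⊕ 164 = 136.
P[2]: S = E(K, 164) = 78; 21 ⊕ 78 = 91.
P[3]: S = E(K, 78) = 229; 231 ⊕ 229 = 2.

P[0] = 117, P[1] = 136, P[2] = 91, P[3] = 2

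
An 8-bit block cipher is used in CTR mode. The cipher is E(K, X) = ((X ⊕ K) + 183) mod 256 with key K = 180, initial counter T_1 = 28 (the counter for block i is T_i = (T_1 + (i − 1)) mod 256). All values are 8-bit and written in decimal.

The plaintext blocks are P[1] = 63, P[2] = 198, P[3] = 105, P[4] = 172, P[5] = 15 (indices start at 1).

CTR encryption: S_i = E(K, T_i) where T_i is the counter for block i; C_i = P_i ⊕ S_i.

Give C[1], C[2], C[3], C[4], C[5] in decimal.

C[1]: T = 28, S = E(K, T) = 95; 63 ⊕ 95 = 96.
C[2]: T = 29, S = E(K, T) = 96; 198 ⊕ 96 = 166.
C[3]: T = 30, S = E(K, T) = 97; 105 ⊕ 97 = 8.
C[4]: T = 31, S = E(K, T) = 98; 172 ⊕ 98 = 206.
C[5]: T = 32, S = E(K, T) = 75; 15 ⊕ 75 = 68.

C[1] = 96, C[2] = 166, C[3] = 8, C[4] = 206, C[5] = 68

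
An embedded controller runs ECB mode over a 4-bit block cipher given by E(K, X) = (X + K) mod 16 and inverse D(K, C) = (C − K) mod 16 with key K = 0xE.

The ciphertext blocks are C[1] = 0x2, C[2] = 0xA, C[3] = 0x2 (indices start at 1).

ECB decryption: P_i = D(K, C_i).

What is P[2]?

P[2]: D(K, 0xA) = 0xC.

P[2] = 0xC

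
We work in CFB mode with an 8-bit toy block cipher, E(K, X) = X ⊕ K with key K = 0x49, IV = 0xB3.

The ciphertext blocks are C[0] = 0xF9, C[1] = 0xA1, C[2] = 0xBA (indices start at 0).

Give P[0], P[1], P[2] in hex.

CFB decryption: P_i = C_i ⊕ E(K, C_{i−1}), with C_{−1} = IV.
P[0]: E(K, 0xB3) = 0xFA; 0xF9 ⊕ 0xFA = 0x03.
P[1]: E(K, 0xF9) = 0xB0; 0xA1 ⊕ 0xB0 = 0x11.
P[2]: E(K, 0xA1) = 0xE8; 0xBA ⊕ 0xE8 = 0x52.

P[0] = 0x03, P[1] = 0x11, P[2] = 0x52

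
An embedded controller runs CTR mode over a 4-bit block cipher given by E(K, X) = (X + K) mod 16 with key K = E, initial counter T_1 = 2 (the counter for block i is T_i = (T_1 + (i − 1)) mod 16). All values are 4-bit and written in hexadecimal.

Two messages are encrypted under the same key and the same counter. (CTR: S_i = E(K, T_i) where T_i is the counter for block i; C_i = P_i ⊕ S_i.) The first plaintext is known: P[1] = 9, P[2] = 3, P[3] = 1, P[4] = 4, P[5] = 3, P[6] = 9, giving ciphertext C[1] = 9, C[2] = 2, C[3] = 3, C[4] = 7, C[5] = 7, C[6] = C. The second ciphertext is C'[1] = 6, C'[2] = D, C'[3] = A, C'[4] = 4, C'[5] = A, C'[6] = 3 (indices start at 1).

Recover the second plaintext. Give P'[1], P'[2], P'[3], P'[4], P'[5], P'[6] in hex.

In CTR with a reused counter, both messages share the same keystream S_i, so C_i ⊕ C'_i = P_i ⊕ P'_i and thus P'_i = P_i ⊕ C_i ⊕ C'_i.
P'[1]: 9 ⊕ 9 ⊕ 6 = 6.
P'[2]: 3 ⊕ 2 ⊕ D = C.
P'[3]: 1 ⊕ 3 ⊕ A = 8.
P'[4]: 4 ⊕ 7 ⊕ 4 = 7.
P'[5]: 3 ⊕ 7 ⊕ A = E.
P'[6]: 9 ⊕ C ⊕ 3 = 6.

P'[1] = 6, P'[2] = C, P'[3] = 8, P'[4] = 7, P'[5] = E, P'[6] = 6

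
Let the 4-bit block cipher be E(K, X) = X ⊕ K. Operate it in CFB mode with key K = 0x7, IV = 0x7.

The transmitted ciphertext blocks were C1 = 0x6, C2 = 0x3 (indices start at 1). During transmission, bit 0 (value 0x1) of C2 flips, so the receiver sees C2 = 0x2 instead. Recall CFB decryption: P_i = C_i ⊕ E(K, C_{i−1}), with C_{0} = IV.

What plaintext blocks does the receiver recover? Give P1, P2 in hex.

Only C2 changed, to 0x2. In CFB, a change in C_i flips the same bit in P_i and garbles P_{i+1}. Decrypting the received ciphertext:
P1: E(K, 0x7) = 0x0; 0x6 ⊕ 0x0 = 0x6.
P2: E(K, 0x6) = 0x1; 0x2 ⊕ 0x1 = 0x3.
Blocks that differ from the original plaintext: P2.

P1 = 0x6, P2 = 0x3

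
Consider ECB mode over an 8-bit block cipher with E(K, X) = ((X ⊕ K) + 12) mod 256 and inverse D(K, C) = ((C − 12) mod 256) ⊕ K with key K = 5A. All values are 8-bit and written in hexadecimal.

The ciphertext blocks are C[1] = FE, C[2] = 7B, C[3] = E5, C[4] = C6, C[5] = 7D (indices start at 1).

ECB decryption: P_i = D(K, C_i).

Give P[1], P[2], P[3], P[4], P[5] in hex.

P[1]: D(K, FE) = B6.
P[2]: D(K, 7B) = 33.
P[3]: D(K, E5) = 89.
P[4]: D(K, C6) = EE.
P[5]: D(K, 7D) = 31.

P[1] = B6, P[2] = 33, P[3] = 89, P[4] = EE, P[5] = 31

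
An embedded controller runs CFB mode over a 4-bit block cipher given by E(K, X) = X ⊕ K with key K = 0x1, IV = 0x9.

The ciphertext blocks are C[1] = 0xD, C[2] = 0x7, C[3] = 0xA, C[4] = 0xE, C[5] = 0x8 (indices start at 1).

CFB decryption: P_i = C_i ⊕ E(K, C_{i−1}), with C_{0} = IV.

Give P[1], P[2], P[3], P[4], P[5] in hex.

P[1] = 0x5, P[2] = 0xB, P[3] = 0xC, P[4] = 0x5, P[5] = 0x7

P[1]: E(K, 0x9) = 0x8; 0xD ⊕ 0x8 = 0x5.
P[2]: E(K, 0xD) = 0xC; 0x7 ⊕ 0xC = 0xB.
P[3]: E(K, 0x7) = 0x6; 0xA ⊕ 0x6 = 0xC.
P[4]: E(K, 0xA) = 0xB; 0xE ⊕ 0xB = 0x5.
P[5]: E(K, 0xE) = 0xF; 0x8 ⊕ 0xF = 0x7.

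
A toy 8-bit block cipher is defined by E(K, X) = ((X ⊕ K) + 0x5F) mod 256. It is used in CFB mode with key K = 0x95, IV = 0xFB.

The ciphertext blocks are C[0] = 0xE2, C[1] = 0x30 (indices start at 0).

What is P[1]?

P[1] = 0xE6

CFB decryption: P_i = C_i ⊕ E(K, C_{i−1}), with C_{−1} = IV.
P[1]: E(K, 0xE2) = 0xD6; 0x30 ⊕ 0xD6 = 0xE6.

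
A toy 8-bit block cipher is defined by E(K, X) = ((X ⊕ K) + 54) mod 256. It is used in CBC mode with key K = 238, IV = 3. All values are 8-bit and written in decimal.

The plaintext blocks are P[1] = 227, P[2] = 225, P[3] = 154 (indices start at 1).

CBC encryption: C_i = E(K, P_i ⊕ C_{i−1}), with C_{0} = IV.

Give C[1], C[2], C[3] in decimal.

C[1]: P[1] ⊕ 3 = 224; E(K, 224) = 68.
C[2]: P[2] ⊕ 68 = 165; E(K, 165) = 129.
C[3]: P[3] ⊕ 129 = 27; E(K, 27) = 43.

C[1] = 68, C[2] = 129, C[3] = 43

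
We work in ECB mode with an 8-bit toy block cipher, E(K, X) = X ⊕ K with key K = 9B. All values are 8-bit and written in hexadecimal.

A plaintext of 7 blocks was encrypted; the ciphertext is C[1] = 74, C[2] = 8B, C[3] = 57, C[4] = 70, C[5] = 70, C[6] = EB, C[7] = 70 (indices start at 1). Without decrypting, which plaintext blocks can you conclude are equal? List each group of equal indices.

P[4] = P[5] = P[7]

ECB encrypts each block independently with the same key, so equal ciphertext blocks imply equal plaintext blocks.
C[4] = C[5] = C[7] = 70, so P[4] = P[5] = P[7].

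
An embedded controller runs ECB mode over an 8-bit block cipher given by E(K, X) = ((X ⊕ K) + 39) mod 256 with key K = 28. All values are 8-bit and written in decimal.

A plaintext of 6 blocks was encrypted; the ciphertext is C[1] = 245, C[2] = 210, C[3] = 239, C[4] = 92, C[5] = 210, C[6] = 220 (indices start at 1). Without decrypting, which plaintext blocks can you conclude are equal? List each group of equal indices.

ECB encrypts each block independently with the same key, so equal ciphertext blocks imply equal plaintext blocks.
C[2] = C[5] = 210, so P[2] = P[5].

P[2] = P[5]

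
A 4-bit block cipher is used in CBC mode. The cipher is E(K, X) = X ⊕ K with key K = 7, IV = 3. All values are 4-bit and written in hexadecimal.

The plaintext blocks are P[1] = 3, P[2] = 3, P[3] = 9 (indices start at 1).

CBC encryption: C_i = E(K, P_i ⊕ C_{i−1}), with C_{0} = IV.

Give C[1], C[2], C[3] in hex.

C[1]: P[1] ⊕ 3 = 0; E(K, 0) = 7.
C[2]: P[2] ⊕ 7 = 4; E(K, 4) = 3.
C[3]: P[3] ⊕ 3 = A; E(K, A) = D.

C[1] = 7, C[2] = 3, C[3] = D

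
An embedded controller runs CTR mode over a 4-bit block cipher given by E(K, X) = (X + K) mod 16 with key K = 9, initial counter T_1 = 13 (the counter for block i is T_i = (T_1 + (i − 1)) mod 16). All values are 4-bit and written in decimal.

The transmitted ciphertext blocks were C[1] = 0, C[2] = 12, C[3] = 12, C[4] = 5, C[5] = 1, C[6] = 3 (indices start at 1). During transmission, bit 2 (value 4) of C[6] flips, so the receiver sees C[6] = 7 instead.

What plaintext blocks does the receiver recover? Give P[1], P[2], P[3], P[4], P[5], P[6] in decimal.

CTR decryption: S_i = E(K, T_i) where T_i is the counter for block i; P_i = C_i ⊕ S_i.
Only C[6] changed, to 7. In CTR, a change in C_i flips the same bit in P_i only; the keystream is unaffected. Decrypting the received ciphertext:
P[1]: T = 13, S = E(K, T) = 6; 0 ⊕ 6 = 6.
P[2]: T = 14, S = E(K, T) = 7; 12 ⊕ 7 = 11.
P[3]: T = 15, S = E(K, T) = 8; 12 ⊕ 8 = 4.
P[4]: T = 0, S = E(K, T) = 9; 5 ⊕ 9 = 12.
P[5]: T = 1, S = E(K, T) = 10; 1 ⊕ 10 = 11.
P[6]: T = 2, S = E(K, T) = 11; 7 ⊕ 11 = 12.
Blocks that differ from the original plaintext: P[6].

P[1] = 6, P[2] = 11, P[3] = 4, P[4] = 12, P[5] = 11, P[6] = 12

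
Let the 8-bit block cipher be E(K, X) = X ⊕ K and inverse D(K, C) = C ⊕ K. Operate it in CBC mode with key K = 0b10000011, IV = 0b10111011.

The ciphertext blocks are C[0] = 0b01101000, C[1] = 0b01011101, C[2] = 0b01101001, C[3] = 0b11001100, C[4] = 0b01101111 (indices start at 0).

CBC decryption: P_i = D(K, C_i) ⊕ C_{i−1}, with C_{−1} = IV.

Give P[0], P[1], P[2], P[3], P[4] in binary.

P[0] = 0b01010000, P[1] = 0b10110110, P[2] = 0b10110111, P[3] = 0b00100110, P[4] = 0b00100000

P[0]: D(K, 0b01101000) = 0b11101011; 0b11101011 ⊕ 0b10111011 = 0b01010000.
P[1]: D(K, 0b01011101) = 0b11011110; 0b11011110 ⊕ 0b01101000 = 0b10110110.
P[2]: D(K, 0b01101001) = 0b11101010; 0b11101010 ⊕ 0b01011101 = 0b10110111.
P[3]: D(K, 0b11001100) = 0b01001111; 0b01001111 ⊕ 0b01101001 = 0b00100110.
P[4]: D(K, 0b01101111) = 0b11101100; 0b11101100 ⊕ 0b11001100 = 0b00100000.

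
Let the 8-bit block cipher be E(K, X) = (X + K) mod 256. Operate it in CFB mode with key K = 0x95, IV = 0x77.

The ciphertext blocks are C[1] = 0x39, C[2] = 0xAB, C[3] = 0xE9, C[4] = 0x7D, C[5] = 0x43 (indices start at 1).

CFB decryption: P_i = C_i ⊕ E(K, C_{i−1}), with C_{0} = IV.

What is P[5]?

P[5] = 0x51

P[5]: E(K, 0x7D) = 0x12; 0x43 ⊕ 0x12 = 0x51.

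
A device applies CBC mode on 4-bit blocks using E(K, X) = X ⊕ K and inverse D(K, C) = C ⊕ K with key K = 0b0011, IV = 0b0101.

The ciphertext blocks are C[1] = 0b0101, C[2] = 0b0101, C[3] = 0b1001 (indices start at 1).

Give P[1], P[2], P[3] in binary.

CBC decryption: P_i = D(K, C_i) ⊕ C_{i−1}, with C_{0} = IV.
P[1]: D(K, 0b0101) = 0b0110; 0b0110 ⊕ 0b0101 = 0b0011.
P[2]: D(K, 0b0101) = 0b0110; 0b0110 ⊕ 0b0101 = 0b0011.
P[3]: D(K, 0b1001) = 0b1010; 0b1010 ⊕ 0b0101 = 0b1111.

P[1] = 0b0011, P[2] = 0b0011, P[3] = 0b1111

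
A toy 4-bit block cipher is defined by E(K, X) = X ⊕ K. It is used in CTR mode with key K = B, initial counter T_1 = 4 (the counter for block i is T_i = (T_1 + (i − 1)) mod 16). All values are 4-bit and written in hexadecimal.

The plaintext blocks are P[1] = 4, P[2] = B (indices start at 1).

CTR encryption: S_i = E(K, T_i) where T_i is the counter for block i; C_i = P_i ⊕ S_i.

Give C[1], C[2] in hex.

C[1]: T = 4, S = E(K, T) = F; 4 ⊕ F = B.
C[2]: T = 5, S = E(K, T) = E; B ⊕ E = 5.

C[1] = B, C[2] = 5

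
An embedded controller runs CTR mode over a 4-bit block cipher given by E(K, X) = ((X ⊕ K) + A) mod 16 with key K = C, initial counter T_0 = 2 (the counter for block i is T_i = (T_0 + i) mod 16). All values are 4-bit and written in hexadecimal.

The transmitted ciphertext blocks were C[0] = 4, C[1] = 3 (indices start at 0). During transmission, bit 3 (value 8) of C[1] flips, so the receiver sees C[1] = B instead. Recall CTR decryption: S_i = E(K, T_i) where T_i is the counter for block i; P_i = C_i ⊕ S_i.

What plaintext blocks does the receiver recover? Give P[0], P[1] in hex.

Only C[1] changed, to B. In CTR, a change in C_i flips the same bit in P_i only; the keystream is unaffected. Decrypting the received ciphertext:
P[0]: T = 2, S = E(K, T) = 8; 4 ⊕ 8 = C.
P[1]: T = 3, S = E(K, T) = 9; B ⊕ 9 = 2.
Blocks that differ from the original plaintext: P[1].

P[0] = C, P[1] = 2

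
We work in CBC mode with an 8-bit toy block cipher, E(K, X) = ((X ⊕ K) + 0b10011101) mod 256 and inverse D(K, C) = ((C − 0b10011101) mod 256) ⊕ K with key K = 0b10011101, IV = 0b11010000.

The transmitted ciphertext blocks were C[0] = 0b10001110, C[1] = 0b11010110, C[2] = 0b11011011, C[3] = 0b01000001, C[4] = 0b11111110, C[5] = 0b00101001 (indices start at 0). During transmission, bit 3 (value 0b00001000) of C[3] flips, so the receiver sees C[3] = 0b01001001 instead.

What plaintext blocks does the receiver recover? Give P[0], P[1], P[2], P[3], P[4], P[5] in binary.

CBC decryption: P_i = D(K, C_i) ⊕ C_{i−1}, with C_{−1} = IV.
Only C[3] changed, to 0b01001001. In CBC, a change in C_i garbles P_i and flips the same bit in P_{i+1}. Decrypting the received ciphertext:
P[0]: D(K, 0b10001110) = 0b01101100; 0b01101100 ⊕ 0b11010000 = 0b10111100.
P[1]: D(K, 0b11010110) = 0b10100100; 0b10100100 ⊕ 0b10001110 = 0b00101010.
P[2]: D(K, 0b11011011) = 0b10100011; 0b10100011 ⊕ 0b11010110 = 0b01110101.
P[3]: D(K, 0b01001001) = 0b00110001; 0b00110001 ⊕ 0b11011011 = 0b11101010.
P[4]: D(K, 0b11111110) = 0b11111100; 0b11111100 ⊕ 0b01001001 = 0b10110101.
P[5]: D(K, 0b00101001) = 0b00010001; 0b00010001 ⊕ 0b11111110 = 0b11101111.
Blocks that differ from the original plaintext: P[3], P[4].

P[0] = 0b10111100, P[1] = 0b00101010, P[2] = 0b01110101, P[3] = 0b11101010, P[4] = 0b10110101, P[5] = 0b11101111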